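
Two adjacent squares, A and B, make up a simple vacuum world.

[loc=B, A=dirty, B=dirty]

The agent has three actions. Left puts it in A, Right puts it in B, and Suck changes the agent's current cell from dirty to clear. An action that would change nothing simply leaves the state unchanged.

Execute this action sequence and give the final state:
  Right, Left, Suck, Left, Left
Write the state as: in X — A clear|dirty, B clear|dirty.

1. Right → in B — A dirty, B dirty
2. Left → in A — A dirty, B dirty
3. Suck → in A — A clear, B dirty
4. Left → in A — A clear, B dirty
5. Left → in A — A clear, B dirty

in A — A clear, B dirty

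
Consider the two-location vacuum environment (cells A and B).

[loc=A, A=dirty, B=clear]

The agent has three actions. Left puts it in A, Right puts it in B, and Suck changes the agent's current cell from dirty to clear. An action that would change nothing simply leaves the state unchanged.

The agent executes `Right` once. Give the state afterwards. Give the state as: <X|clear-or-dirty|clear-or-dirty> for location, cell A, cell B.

<B|dirty|clear>

start: <A|dirty|clear>
t=1 Right ⇒ <B|dirty|clear>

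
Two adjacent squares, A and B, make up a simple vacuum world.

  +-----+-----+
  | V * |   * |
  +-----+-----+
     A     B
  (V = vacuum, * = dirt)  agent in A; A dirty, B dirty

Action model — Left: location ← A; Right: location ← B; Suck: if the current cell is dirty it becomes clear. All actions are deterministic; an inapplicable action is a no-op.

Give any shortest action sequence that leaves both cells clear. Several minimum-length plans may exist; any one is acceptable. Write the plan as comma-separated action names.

Suck, Right, Suck

1. Suck → in A — A clear, B dirty
2. Right → in B — A clear, B dirty
3. Suck → in B — A clear, B clear
min 3: Suck A + move + Suck B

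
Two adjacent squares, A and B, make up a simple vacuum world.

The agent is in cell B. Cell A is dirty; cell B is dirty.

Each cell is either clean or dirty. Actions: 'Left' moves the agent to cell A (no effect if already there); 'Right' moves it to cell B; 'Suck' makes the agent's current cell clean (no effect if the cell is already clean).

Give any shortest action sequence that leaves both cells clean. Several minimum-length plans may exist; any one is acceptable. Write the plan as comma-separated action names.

1) do Suck; now in B — A dirty, B clean
2) do Left; now in A — A dirty, B clean
3) do Suck; now in A — A clean, B clean
min 3: Suck B + move + Suck A

Suck, Left, Suck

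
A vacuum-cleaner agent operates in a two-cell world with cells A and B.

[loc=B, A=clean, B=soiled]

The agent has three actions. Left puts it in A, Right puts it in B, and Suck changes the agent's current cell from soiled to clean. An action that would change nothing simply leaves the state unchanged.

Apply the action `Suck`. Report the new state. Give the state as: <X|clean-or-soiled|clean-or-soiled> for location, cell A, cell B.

<B|clean|clean>

start: <B|clean|soiled>
[1] after Suck: <B|clean|clean>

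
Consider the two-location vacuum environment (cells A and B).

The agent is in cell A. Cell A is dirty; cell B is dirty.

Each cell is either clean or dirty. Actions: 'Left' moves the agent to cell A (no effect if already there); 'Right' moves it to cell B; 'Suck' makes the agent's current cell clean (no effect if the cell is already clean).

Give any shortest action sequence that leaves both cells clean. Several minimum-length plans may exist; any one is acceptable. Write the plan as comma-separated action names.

[1] after Suck: loc=A A=clean B=dirty
[2] after Right: loc=B A=clean B=dirty
[3] after Suck: loc=B A=clean B=clean
min 3: Suck A + move + Suck B

Suck, Right, Suck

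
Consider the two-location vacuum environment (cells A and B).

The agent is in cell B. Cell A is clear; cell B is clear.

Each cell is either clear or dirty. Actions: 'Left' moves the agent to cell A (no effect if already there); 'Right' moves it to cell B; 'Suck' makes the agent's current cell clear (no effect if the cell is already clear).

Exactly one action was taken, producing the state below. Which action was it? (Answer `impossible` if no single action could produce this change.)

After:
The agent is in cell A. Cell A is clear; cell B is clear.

try  Left: <A|clear|clear>  ← match
try Right: <B|clear|clear>
try  Suck: <B|clear|clear>

Left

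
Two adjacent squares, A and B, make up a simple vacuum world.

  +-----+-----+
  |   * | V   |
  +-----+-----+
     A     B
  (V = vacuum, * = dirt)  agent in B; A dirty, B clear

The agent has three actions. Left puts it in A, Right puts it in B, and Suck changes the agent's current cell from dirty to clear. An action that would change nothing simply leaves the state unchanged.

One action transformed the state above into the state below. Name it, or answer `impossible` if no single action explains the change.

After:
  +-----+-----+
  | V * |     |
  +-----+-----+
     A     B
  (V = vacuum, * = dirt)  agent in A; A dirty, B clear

try  Left: loc=A A=dirty B=clear  ← match
try Right: loc=B A=dirty B=clear
try  Suck: loc=B A=dirty B=clear

Left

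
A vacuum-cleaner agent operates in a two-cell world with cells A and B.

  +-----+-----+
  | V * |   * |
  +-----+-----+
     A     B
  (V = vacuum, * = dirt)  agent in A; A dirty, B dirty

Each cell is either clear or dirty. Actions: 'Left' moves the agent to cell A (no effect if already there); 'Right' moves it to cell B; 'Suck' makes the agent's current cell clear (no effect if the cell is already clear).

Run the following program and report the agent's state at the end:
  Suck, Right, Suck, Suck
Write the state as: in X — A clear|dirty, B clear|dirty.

[1] after Suck: in A — A clear, B dirty
[2] after Right: in B — A clear, B dirty
[3] after Suck: in B — A clear, B clear
[4] after Suck: in B — A clear, B clear

in B — A clear, B clear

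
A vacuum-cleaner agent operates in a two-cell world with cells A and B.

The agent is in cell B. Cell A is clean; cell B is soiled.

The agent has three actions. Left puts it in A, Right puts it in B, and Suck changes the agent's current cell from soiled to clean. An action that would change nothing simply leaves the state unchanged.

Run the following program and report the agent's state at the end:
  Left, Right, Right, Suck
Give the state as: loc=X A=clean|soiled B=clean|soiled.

loc=B A=clean B=clean

step 1/4 (Left): loc=A A=clean B=soiled
step 2/4 (Right): loc=B A=clean B=soiled
step 3/4 (Right): loc=B A=clean B=soiled
step 4/4 (Suck): loc=B A=clean B=clean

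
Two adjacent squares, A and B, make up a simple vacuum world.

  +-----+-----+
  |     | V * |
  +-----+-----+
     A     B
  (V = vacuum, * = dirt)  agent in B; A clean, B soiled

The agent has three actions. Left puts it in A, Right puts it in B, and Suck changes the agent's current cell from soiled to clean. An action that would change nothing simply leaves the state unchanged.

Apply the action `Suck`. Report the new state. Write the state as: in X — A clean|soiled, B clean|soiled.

in B — A clean, B clean

start: in B — A clean, B soiled
[1] after Suck: in B — A clean, B clean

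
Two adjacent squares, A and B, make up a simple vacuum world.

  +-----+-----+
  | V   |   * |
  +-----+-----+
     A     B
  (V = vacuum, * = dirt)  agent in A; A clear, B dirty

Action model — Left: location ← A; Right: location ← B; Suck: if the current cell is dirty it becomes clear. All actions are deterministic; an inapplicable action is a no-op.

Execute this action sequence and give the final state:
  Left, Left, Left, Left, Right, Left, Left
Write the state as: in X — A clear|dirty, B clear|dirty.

[1] after Left: in A — A clear, B dirty
[2] after Left: in A — A clear, B dirty
[3] after Left: in A — A clear, B dirty
[4] after Left: in A — A clear, B dirty
[5] after Right: in B — A clear, B dirty
[6] after Left: in A — A clear, B dirty
[7] after Left: in A — A clear, B dirty

in A — A clear, B dirty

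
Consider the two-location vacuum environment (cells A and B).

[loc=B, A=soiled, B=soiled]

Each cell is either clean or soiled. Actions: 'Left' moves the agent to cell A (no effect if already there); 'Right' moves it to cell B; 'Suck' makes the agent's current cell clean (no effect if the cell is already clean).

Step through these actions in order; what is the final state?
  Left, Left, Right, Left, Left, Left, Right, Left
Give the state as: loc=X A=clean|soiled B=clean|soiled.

[1] after Left: loc=A A=soiled B=soiled
[2] after Left: loc=A A=soiled B=soiled
[3] after Right: loc=B A=soiled B=soiled
[4] after Left: loc=A A=soiled B=soiled
[5] after Left: loc=A A=soiled B=soiled
[6] after Left: loc=A A=soiled B=soiled
[7] after Right: loc=B A=soiled B=soiled
[8] after Left: loc=A A=soiled B=soiled

loc=A A=soiled B=soiled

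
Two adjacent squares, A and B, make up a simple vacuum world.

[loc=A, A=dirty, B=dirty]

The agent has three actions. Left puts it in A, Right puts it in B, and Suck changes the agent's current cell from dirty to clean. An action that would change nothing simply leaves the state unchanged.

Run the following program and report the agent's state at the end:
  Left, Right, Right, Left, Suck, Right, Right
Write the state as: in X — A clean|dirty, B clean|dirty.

in B — A clean, B dirty

Left (#1): in A — A dirty, B dirty
Right (#2): in B — A dirty, B dirty
Right (#3): in B — A dirty, B dirty
Left (#4): in A — A dirty, B dirty
Suck (#5): in A — A clean, B dirty
Right (#6): in B — A clean, B dirty
Right (#7): in B — A clean, B dirty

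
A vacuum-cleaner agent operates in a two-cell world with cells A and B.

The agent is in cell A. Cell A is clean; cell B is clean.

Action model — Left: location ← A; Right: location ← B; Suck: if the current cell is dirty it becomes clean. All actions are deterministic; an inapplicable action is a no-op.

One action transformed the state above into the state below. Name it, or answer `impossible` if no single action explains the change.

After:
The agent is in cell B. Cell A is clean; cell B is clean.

try  Left: (A; A:clean, B:clean)
try Right: (B; A:clean, B:clean)  ← match
try  Suck: (A; A:clean, B:clean)

Right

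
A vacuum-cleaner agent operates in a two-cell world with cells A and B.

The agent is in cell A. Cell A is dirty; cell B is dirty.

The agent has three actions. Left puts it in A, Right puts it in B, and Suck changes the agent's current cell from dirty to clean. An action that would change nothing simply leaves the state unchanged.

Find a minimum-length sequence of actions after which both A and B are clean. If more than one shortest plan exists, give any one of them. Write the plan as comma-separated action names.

Suck, Right, Suck

1) do Suck; now loc=A A=clean B=dirty
2) do Right; now loc=B A=clean B=dirty
3) do Suck; now loc=B A=clean B=clean
min 3: Suck A + move + Suck B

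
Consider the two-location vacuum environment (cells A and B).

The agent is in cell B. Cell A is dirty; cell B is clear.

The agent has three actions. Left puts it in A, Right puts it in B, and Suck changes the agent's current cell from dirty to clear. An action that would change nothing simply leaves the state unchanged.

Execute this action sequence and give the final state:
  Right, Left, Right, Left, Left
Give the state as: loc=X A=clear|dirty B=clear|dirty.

loc=A A=dirty B=clear

Right (#1): loc=B A=dirty B=clear
Left (#2): loc=A A=dirty B=clear
Right (#3): loc=B A=dirty B=clear
Left (#4): loc=A A=dirty B=clear
Left (#5): loc=A A=dirty B=clear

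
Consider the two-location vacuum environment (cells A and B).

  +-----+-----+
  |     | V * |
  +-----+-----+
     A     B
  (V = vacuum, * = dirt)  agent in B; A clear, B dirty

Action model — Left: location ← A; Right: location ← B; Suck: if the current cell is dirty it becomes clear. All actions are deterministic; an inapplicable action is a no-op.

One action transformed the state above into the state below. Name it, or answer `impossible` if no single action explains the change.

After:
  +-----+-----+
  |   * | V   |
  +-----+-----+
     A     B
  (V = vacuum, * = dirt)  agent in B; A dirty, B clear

try  Left: (A; A:clear, B:dirty)
try Right: (B; A:clear, B:dirty)
try  Suck: (B; A:clear, B:clear)
no single action produces the after-state

impossible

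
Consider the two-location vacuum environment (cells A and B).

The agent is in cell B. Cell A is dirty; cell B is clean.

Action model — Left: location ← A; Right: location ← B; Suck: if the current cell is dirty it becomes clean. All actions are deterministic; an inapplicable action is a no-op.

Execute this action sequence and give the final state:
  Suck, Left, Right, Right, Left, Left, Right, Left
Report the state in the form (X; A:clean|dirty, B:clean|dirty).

(A; A:dirty, B:clean)

1. Suck → (B; A:dirty, B:clean)
2. Left → (A; A:dirty, B:clean)
3. Right → (B; A:dirty, B:clean)
4. Right → (B; A:dirty, B:clean)
5. Left → (A; A:dirty, B:clean)
6. Left → (A; A:dirty, B:clean)
7. Right → (B; A:dirty, B:clean)
8. Left → (A; A:dirty, B:clean)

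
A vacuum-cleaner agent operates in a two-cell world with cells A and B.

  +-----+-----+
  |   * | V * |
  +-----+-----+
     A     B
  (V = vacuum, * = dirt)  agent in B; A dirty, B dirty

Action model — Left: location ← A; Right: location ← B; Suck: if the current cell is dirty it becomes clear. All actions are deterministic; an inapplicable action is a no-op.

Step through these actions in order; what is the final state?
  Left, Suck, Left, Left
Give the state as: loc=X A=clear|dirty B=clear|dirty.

1) do Left; now loc=A A=dirty B=dirty
2) do Suck; now loc=A A=clear B=dirty
3) do Left; now loc=A A=clear B=dirty
4) do Left; now loc=A A=clear B=dirty

loc=A A=clear B=dirty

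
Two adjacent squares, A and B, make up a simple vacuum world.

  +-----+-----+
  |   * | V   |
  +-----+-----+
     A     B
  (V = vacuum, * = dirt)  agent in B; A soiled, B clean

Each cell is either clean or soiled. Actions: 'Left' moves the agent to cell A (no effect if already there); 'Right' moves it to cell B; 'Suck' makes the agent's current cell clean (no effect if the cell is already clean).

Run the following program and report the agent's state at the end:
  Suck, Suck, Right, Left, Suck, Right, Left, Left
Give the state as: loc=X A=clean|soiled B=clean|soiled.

[1] after Suck: loc=B A=soiled B=clean
[2] after Suck: loc=B A=soiled B=clean
[3] after Right: loc=B A=soiled B=clean
[4] after Left: loc=A A=soiled B=clean
[5] after Suck: loc=A A=clean B=clean
[6] after Right: loc=B A=clean B=clean
[7] after Left: loc=A A=clean B=clean
[8] after Left: loc=A A=clean B=clean

loc=A A=clean B=clean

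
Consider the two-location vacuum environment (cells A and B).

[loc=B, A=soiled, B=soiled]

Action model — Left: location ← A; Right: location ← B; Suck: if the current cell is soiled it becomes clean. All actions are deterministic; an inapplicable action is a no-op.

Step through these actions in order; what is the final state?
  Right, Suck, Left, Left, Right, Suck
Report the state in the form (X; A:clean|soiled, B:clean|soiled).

(B; A:soiled, B:clean)

Right (#1): (B; A:soiled, B:soiled)
Suck (#2): (B; A:soiled, B:clean)
Left (#3): (A; A:soiled, B:clean)
Left (#4): (A; A:soiled, B:clean)
Right (#5): (B; A:soiled, B:clean)
Suck (#6): (B; A:soiled, B:clean)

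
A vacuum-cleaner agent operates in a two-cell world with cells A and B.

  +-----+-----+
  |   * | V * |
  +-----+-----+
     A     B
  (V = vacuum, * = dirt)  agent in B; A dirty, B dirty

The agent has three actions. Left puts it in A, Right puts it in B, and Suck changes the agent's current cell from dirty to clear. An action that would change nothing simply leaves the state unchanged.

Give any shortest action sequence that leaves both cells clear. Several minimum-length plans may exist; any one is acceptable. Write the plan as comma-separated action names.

Suck, Left, Suck

Suck (#1): in B — A dirty, B clear
Left (#2): in A — A dirty, B clear
Suck (#3): in A — A clear, B clear
min 3: Suck B + move + Suck A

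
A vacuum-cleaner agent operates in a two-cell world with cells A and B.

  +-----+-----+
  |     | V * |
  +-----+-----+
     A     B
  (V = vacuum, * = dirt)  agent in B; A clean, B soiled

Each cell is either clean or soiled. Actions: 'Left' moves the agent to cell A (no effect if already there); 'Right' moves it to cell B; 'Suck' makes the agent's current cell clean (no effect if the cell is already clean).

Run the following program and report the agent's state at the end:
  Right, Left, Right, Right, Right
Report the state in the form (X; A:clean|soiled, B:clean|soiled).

1. Right → (B; A:clean, B:soiled)
2. Left → (A; A:clean, B:soiled)
3. Right → (B; A:clean, B:soiled)
4. Right → (B; A:clean, B:soiled)
5. Right → (B; A:clean, B:soiled)

(B; A:clean, B:soiled)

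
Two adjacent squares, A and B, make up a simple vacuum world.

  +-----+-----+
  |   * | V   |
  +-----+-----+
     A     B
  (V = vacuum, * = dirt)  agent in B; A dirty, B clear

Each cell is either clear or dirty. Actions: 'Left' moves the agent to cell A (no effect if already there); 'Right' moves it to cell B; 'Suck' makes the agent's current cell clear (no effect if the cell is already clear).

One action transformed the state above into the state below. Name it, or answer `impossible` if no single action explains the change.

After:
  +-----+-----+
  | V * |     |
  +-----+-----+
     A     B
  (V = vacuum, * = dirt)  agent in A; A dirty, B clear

Left

try  Left: <A|dirty|clear>  ← match
try Right: <B|dirty|clear>
try  Suck: <B|dirty|clear>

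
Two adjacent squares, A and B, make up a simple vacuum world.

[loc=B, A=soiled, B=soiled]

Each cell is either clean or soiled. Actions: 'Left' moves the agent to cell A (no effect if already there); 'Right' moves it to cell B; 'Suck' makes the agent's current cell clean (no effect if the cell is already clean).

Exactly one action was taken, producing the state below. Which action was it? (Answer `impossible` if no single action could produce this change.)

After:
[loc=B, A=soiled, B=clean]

try  Left: (A; A:soiled, B:soiled)
try Right: (B; A:soiled, B:soiled)
try  Suck: (B; A:soiled, B:clean)  ← match

Suck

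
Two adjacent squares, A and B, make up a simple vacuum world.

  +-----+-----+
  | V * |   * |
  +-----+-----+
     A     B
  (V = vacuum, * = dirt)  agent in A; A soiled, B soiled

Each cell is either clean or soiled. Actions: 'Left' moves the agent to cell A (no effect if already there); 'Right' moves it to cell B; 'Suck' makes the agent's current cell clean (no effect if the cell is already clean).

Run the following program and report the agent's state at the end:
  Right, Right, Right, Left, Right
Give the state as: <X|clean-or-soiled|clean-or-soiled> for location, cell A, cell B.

<B|soiled|soiled>

t=1 Right ⇒ <B|soiled|soiled>
t=2 Right ⇒ <B|soiled|soiled>
t=3 Right ⇒ <B|soiled|soiled>
t=4 Left ⇒ <A|soiled|soiled>
t=5 Right ⇒ <B|soiled|soiled>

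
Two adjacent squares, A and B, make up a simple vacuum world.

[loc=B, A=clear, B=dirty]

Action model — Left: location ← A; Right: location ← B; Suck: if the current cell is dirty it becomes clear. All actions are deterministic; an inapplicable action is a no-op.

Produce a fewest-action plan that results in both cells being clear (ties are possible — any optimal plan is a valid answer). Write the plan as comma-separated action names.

1. Suck → (B; A:clear, B:clear)
min 1: B is dirty, one Suck

Suck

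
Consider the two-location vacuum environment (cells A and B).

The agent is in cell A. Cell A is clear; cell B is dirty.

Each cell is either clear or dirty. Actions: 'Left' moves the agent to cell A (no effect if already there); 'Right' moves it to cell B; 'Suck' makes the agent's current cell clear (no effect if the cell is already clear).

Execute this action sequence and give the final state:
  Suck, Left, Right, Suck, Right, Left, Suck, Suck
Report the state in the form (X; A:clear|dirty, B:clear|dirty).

[1] after Suck: (A; A:clear, B:dirty)
[2] after Left: (A; A:clear, B:dirty)
[3] after Right: (B; A:clear, B:dirty)
[4] after Suck: (B; A:clear, B:clear)
[5] after Right: (B; A:clear, B:clear)
[6] after Left: (A; A:clear, B:clear)
[7] after Suck: (A; A:clear, B:clear)
[8] after Suck: (A; A:clear, B:clear)

(A; A:clear, B:clear)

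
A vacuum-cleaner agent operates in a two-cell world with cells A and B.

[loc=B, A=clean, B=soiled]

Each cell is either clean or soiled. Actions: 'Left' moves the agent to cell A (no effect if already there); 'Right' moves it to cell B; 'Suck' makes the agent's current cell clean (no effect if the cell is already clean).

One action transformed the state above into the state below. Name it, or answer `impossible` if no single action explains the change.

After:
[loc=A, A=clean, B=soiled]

Left

try  Left: in A — A clean, B soiled  ← match
try Right: in B — A clean, B soiled
try  Suck: in B — A clean, B clean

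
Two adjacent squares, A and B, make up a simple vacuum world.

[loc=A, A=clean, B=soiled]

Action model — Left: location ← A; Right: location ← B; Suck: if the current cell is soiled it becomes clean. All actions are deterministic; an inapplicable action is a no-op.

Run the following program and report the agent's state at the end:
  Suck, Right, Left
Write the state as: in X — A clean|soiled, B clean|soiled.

in A — A clean, B soiled

1. Suck → in A — A clean, B soiled
2. Right → in B — A clean, B soiled
3. Left → in A — A clean, B soiled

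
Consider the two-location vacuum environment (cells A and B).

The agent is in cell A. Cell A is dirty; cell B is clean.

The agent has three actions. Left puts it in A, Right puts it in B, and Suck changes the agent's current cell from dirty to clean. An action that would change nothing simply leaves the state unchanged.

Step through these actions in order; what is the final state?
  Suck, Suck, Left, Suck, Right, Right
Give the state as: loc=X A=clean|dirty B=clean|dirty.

Suck (#1): loc=A A=clean B=clean
Suck (#2): loc=A A=clean B=clean
Left (#3): loc=A A=clean B=clean
Suck (#4): loc=A A=clean B=clean
Right (#5): loc=B A=clean B=clean
Right (#6): loc=B A=clean B=clean

loc=B A=clean B=clean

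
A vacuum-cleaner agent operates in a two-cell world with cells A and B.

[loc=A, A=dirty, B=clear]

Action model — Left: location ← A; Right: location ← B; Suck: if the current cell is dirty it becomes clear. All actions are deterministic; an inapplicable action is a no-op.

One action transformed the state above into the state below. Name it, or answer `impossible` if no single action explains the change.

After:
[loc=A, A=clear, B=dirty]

impossible

try  Left: <A|dirty|clear>
try Right: <B|dirty|clear>
try  Suck: <A|clear|clear>
no single action produces the after-state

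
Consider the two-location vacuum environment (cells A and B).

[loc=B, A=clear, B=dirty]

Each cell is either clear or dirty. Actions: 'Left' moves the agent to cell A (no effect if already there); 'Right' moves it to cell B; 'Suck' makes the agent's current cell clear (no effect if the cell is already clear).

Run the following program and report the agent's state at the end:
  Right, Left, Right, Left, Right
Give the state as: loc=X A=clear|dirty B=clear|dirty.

loc=B A=clear B=dirty

t=1 Right ⇒ loc=B A=clear B=dirty
t=2 Left ⇒ loc=A A=clear B=dirty
t=3 Right ⇒ loc=B A=clear B=dirty
t=4 Left ⇒ loc=A A=clear B=dirty
t=5 Right ⇒ loc=B A=clear B=dirty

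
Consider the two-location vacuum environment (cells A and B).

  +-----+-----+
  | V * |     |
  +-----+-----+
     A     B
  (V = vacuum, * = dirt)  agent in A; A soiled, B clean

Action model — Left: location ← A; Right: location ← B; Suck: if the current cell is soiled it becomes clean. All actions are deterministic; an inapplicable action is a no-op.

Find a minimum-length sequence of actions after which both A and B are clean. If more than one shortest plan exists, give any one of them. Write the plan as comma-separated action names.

Suck

t=1 Suck ⇒ in A — A clean, B clean
min 1: A is soiled, one Suck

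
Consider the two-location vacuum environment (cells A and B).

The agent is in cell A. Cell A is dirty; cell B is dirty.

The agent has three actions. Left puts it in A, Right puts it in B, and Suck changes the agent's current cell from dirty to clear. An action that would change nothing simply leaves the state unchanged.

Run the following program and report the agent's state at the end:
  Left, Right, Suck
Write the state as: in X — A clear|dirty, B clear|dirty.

in B — A dirty, B clear

step 1/3 (Left): in A — A dirty, B dirty
step 2/3 (Right): in B — A dirty, B dirty
step 3/3 (Suck): in B — A dirty, B clear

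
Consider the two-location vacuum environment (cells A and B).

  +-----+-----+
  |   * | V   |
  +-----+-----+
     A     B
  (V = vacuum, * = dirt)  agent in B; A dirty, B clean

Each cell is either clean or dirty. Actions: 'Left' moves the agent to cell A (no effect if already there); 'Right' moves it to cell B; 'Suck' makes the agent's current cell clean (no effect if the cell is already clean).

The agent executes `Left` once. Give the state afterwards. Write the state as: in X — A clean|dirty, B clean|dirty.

in A — A dirty, B clean

start: in B — A dirty, B clean
1. Left → in A — A dirty, B clean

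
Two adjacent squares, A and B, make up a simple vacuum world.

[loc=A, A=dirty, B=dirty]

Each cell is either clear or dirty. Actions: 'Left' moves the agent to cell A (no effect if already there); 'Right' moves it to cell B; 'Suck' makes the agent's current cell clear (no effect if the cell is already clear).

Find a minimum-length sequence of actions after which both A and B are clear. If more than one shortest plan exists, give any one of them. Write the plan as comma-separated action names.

Suck, Right, Suck

Suck (#1): loc=A A=clear B=dirty
Right (#2): loc=B A=clear B=dirty
Suck (#3): loc=B A=clear B=clear
min 3: Suck A + move + Suck B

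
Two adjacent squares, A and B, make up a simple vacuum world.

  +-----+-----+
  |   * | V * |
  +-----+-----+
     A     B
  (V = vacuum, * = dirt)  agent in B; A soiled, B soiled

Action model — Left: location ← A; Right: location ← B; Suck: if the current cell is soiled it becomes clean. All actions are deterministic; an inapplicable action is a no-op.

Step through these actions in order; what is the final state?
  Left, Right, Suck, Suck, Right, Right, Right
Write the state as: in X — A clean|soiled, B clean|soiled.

in B — A soiled, B clean

1. Left → in A — A soiled, B soiled
2. Right → in B — A soiled, B soiled
3. Suck → in B — A soiled, B clean
4. Suck → in B — A soiled, B clean
5. Right → in B — A soiled, B clean
6. Right → in B — A soiled, B clean
7. Right → in B — A soiled, B clean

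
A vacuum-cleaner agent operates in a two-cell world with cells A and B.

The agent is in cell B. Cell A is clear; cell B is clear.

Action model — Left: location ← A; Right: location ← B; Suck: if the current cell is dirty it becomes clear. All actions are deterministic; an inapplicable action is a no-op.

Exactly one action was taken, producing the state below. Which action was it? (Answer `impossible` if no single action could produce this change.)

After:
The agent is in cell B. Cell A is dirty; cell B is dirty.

try  Left: in A — A clear, B clear
try Right: in B — A clear, B clear
try  Suck: in B — A clear, B clear
no single action produces the after-state

impossible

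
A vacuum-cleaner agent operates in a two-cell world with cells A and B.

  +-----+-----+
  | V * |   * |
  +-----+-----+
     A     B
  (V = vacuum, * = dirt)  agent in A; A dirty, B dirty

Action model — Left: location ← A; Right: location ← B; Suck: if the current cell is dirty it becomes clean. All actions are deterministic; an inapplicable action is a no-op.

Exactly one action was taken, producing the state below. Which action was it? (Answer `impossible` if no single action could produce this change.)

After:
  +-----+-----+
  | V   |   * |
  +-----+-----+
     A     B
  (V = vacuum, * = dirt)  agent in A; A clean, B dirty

try  Left: (A; A:dirty, B:dirty)
try Right: (B; A:dirty, B:dirty)
try  Suck: (A; A:clean, B:dirty)  ← match

Suck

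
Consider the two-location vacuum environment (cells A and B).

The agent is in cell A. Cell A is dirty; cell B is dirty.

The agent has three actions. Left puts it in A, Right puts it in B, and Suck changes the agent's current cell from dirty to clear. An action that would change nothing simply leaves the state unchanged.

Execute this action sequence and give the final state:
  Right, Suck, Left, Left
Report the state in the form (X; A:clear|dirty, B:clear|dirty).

[1] after Right: (B; A:dirty, B:dirty)
[2] after Suck: (B; A:dirty, B:clear)
[3] after Left: (A; A:dirty, B:clear)
[4] after Left: (A; A:dirty, B:clear)

(A; A:dirty, B:clear)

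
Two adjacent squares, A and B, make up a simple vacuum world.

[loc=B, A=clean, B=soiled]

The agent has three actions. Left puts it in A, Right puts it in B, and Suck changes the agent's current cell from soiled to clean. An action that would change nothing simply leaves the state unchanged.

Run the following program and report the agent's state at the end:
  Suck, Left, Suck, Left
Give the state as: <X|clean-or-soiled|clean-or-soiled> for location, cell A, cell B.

<A|clean|clean>

step 1/4 (Suck): <B|clean|clean>
step 2/4 (Left): <A|clean|clean>
step 3/4 (Suck): <A|clean|clean>
step 4/4 (Left): <A|clean|clean>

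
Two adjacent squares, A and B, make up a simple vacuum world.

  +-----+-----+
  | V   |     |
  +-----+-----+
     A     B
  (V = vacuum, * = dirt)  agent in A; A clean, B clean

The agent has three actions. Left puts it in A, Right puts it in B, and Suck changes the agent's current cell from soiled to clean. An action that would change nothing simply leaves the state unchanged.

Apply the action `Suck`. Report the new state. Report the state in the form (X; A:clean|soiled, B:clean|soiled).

(A; A:clean, B:clean)

start: (A; A:clean, B:clean)
Suck (#1): (A; A:clean, B:clean)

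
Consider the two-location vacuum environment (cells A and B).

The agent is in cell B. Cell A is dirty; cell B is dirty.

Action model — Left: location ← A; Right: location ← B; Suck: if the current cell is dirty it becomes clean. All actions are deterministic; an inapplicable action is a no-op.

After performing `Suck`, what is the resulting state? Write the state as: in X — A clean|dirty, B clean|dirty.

in B — A dirty, B clean

start: in B — A dirty, B dirty
[1] after Suck: in B — A dirty, B clean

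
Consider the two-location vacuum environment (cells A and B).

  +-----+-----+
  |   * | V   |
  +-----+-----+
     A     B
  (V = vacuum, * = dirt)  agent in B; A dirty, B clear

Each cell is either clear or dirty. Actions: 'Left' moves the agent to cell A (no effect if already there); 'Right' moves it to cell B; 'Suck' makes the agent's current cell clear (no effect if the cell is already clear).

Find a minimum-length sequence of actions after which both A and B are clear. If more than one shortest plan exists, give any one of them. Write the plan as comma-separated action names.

[1] after Left: loc=A A=dirty B=clear
[2] after Suck: loc=A A=clear B=clear
min 2: go A then Suck

Left, Suck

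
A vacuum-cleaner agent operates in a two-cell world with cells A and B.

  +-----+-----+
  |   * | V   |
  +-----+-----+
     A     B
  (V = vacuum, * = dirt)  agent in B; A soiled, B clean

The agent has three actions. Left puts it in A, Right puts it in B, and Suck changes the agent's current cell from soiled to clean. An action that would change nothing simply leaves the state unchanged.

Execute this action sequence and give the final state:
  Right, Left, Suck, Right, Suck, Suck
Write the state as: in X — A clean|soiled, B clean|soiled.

1) do Right; now in B — A soiled, B clean
2) do Left; now in A — A soiled, B clean
3) do Suck; now in A — A clean, B clean
4) do Right; now in B — A clean, B clean
5) do Suck; now in B — A clean, B clean
6) do Suck; now in B — A clean, B clean

in B — A clean, B clean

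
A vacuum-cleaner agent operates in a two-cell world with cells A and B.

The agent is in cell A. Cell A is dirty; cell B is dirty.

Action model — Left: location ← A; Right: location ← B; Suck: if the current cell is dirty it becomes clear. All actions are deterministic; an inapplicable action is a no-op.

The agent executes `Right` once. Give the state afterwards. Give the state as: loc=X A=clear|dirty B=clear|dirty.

start: loc=A A=dirty B=dirty
t=1 Right ⇒ loc=B A=dirty B=dirty

loc=B A=dirty B=dirty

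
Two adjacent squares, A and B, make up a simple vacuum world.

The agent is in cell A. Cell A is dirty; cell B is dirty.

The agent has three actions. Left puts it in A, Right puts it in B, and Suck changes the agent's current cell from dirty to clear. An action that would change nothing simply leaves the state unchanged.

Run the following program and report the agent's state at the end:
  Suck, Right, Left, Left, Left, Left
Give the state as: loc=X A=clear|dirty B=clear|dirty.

loc=A A=clear B=dirty

step 1/6 (Suck): loc=A A=clear B=dirty
step 2/6 (Right): loc=B A=clear B=dirty
step 3/6 (Left): loc=A A=clear B=dirty
step 4/6 (Left): loc=A A=clear B=dirty
step 5/6 (Left): loc=A A=clear B=dirty
step 6/6 (Left): loc=A A=clear B=dirty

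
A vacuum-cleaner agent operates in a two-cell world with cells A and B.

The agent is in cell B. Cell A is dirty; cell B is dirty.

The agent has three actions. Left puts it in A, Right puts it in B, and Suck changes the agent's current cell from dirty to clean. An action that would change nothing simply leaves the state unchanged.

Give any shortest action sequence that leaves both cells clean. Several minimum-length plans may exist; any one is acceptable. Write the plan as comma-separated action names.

Suck (#1): in B — A dirty, B clean
Left (#2): in A — A dirty, B clean
Suck (#3): in A — A clean, B clean
min 3: Suck B + move + Suck A

Suck, Left, Suck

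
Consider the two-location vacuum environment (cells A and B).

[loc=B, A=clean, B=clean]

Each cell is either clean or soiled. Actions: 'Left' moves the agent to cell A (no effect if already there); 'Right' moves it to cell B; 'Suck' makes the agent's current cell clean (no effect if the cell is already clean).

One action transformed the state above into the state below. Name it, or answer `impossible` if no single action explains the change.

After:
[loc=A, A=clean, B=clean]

try  Left: in A — A clean, B clean  ← match
try Right: in B — A clean, B clean
try  Suck: in B — A clean, B clean

Left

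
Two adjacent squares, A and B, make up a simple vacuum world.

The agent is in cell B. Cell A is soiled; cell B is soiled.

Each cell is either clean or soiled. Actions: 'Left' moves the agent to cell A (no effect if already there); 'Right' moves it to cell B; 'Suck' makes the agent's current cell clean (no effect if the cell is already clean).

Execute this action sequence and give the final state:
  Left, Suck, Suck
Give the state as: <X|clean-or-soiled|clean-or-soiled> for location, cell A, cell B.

<A|clean|soiled>

1. Left → <A|soiled|soiled>
2. Suck → <A|clean|soiled>
3. Suck → <A|clean|soiled>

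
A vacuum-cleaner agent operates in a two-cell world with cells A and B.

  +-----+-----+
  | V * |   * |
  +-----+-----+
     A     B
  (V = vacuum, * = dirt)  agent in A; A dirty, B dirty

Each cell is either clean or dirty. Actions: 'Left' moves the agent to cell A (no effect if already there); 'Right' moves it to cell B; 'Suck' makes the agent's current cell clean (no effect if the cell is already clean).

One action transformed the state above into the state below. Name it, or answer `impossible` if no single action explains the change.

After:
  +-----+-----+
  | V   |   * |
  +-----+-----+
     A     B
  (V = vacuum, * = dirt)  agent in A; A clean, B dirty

try  Left: (A; A:dirty, B:dirty)
try Right: (B; A:dirty, B:dirty)
try  Suck: (A; A:clean, B:dirty)  ← match

Suck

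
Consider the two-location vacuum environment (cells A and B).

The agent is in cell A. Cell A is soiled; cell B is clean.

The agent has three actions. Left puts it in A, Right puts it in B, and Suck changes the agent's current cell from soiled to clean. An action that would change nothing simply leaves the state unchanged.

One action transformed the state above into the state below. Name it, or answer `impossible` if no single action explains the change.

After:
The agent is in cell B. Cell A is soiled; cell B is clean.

try  Left: in A — A soiled, B clean
try Right: in B — A soiled, B clean  ← match
try  Suck: in A — A clean, B clean

Right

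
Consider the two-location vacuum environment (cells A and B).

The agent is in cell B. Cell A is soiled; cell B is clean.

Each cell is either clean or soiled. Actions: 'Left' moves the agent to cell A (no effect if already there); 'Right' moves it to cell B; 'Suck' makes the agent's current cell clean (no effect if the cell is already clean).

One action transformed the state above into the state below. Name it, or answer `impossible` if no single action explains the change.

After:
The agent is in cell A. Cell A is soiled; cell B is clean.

Left

try  Left: loc=A A=soiled B=clean  ← match
try Right: loc=B A=soiled B=clean
try  Suck: loc=B A=soiled B=clean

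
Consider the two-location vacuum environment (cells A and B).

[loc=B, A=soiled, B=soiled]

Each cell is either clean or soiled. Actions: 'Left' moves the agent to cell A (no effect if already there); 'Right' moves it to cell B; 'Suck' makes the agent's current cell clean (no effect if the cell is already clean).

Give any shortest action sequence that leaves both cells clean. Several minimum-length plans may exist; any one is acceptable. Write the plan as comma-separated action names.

Suck, Left, Suck

t=1 Suck ⇒ (B; A:soiled, B:clean)
t=2 Left ⇒ (A; A:soiled, B:clean)
t=3 Suck ⇒ (A; A:clean, B:clean)
min 3: Suck B + move + Suck A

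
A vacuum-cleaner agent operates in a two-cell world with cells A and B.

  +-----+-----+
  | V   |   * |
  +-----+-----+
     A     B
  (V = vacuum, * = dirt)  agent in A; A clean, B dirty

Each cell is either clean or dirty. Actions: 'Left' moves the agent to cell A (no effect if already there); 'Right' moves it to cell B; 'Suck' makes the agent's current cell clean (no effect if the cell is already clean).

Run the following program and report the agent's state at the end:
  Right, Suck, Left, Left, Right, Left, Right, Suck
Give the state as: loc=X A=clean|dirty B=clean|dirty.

step 1/8 (Right): loc=B A=clean B=dirty
step 2/8 (Suck): loc=B A=clean B=clean
step 3/8 (Left): loc=A A=clean B=clean
step 4/8 (Left): loc=A A=clean B=clean
step 5/8 (Right): loc=B A=clean B=clean
step 6/8 (Left): loc=A A=clean B=clean
step 7/8 (Right): loc=B A=clean B=clean
step 8/8 (Suck): loc=B A=clean B=clean

loc=B A=clean B=clean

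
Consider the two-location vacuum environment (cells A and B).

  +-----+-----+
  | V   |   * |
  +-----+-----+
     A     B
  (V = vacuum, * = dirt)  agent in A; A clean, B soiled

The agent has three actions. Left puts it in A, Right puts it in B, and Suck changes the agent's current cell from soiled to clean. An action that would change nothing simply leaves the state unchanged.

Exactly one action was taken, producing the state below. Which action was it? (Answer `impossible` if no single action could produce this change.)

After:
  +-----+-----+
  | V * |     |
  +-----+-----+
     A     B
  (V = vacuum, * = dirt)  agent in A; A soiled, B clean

try  Left: <A|clean|soiled>
try Right: <B|clean|soiled>
try  Suck: <A|clean|soiled>
no single action produces the after-state

impossible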